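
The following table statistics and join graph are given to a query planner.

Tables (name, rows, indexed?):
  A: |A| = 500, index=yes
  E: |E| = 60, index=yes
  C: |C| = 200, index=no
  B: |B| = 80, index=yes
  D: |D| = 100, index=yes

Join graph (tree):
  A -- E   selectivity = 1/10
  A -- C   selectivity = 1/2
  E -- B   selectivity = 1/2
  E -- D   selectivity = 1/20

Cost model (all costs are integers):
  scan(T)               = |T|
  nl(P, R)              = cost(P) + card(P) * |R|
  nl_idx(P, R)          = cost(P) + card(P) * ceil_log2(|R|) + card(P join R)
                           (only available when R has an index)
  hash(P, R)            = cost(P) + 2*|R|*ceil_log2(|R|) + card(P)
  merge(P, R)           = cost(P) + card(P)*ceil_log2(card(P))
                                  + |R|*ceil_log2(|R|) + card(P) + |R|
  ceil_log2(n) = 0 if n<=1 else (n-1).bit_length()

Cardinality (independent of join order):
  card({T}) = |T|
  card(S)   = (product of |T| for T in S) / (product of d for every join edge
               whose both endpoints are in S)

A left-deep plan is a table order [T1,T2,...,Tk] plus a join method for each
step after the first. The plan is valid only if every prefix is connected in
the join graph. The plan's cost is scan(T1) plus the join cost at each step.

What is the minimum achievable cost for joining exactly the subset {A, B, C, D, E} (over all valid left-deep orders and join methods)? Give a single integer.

Selinger DP over subsets of {A,B,C,D,E}:
  {A}: scan cost=500, card=500
  {E}: scan cost=60, card=60
  {C}: scan cost=200, card=200
  {B}: scan cost=80, card=80
  {D}: scan cost=100, card=100
  {AE}: card=3000; try (E,hash)→1720, (A,nl_idx)→3600, (A,merge)→5480, (E,merge)→5920, (E,nl_idx)→6500, (A,hash)→9120 …(+2); best=1720 via (E,hash)
  {AC}: card=50000; try (C,hash)→4200, (A,merge)→7000, (C,merge)→7300, (A,hash)→9400, (A,nl_idx)→52000, (A,nl)→100200 …(+1); best=4200 via (C,hash)
  {BE}: card=2400; try (E,hash)→880, (B,merge)→1120, (E,merge)→1140, (B,hash)→1240, (B,nl_idx)→2880, (E,nl_idx)→2960 …(+2); best=880 via (E,hash)
  {DE}: card=300; try (D,nl_idx)→780, (E,hash)→920, (E,nl_idx)→1000, (D,merge)→1280, (E,merge)→1320, (D,hash)→1520 …(+2); best=780 via (D,nl_idx)
  {ACE}: card=300000; try (C,hash)→7920, (C,merge)→42520, (E,hash)→54920, (C,nl)→601720, (E,nl_idx)→604200, (E,merge)→854620 …(+1); best=7920 via (C,hash)
  {ABE}: card=120000; try (B,hash)→5840, (A,hash)→12280, (A,merge)→37080, (B,merge)→41360, (A,nl_idx)→142480, (B,nl_idx)→142720 …(+2); best=5840 via (B,hash)
  {ADE}: card=15000; try (D,hash)→6120, (A,merge)→8780, (A,hash)→10080, (A,nl_idx)→18480, (D,nl_idx)→37720, (D,merge)→41520 …(+2); best=6120 via (D,hash)
  {BDE}: card=12000; try (B,hash)→2200, (B,merge)→4420, (D,hash)→4680, (B,nl_idx)→14880, (B,nl)→24780, (D,nl_idx)→29680 …(+2); best=2200 via (B,hash)
  {ABCE}: card=12000000; try (C,hash)→129040, (B,hash)→309040, (C,merge)→2167640, (B,merge)→6008560, (B,nl_idx)→14107920, (C,nl)→24005840 …(+1); best=129040 via (C,hash)
  {ACDE}: card=1500000; try (C,hash)→24320, (C,merge)→232920, (D,hash)→309320, (C,nl)→3006120, (D,nl_idx)→3607920, (D,merge)→6008720 …(+1); best=24320 via (C,hash)
  {ABDE}: card=600000; try (B,hash)→22240, (A,hash)→23200, (D,hash)→127240, (A,merge)→187200, (B,merge)→231760, (A,nl_idx)→710200 …(+6); best=22240 via (B,hash)
  {ABCDE}: card=60000000; try (C,hash)→625440, (B,hash)→1525440, (D,hash)→12130440, (C,merge)→12624040, (B,merge)→33024960, (B,nl_idx)→70524320 …(+5); best=625440 via (C,hash)

625440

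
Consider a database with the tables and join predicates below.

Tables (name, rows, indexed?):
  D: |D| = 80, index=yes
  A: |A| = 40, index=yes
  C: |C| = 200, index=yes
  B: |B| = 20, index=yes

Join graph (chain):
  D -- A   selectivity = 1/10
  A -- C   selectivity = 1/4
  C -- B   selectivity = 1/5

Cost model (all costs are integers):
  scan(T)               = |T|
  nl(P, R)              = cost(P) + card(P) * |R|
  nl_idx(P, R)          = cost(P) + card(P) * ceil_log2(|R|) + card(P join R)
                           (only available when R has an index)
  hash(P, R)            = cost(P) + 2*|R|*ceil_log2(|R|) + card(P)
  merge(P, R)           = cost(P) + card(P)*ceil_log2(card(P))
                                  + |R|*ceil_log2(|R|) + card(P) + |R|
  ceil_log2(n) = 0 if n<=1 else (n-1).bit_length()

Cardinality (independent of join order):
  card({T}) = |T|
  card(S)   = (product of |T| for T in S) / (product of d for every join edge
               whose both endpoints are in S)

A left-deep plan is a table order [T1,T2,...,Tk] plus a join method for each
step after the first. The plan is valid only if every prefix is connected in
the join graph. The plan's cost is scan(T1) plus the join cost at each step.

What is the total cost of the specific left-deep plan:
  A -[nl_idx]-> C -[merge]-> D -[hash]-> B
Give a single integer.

step 1: scan A: cost=40, card=40
step 2: join C via nl_idx
    card(P join C) = 40*200/(4) = 2000
    cost = 40 + 40*8 + 2000 = 2360
step 3: join D via merge
    card(P join D) = 2000*80/(10) = 16000
    cost = 2360 + 2000*11 + 80*7 + 2000 + 80 = 27000
step 4: join B via hash
    card(P join B) = 16000*20/(5) = 64000
    cost = 27000 + 2*20*5 + 16000 = 43200

43200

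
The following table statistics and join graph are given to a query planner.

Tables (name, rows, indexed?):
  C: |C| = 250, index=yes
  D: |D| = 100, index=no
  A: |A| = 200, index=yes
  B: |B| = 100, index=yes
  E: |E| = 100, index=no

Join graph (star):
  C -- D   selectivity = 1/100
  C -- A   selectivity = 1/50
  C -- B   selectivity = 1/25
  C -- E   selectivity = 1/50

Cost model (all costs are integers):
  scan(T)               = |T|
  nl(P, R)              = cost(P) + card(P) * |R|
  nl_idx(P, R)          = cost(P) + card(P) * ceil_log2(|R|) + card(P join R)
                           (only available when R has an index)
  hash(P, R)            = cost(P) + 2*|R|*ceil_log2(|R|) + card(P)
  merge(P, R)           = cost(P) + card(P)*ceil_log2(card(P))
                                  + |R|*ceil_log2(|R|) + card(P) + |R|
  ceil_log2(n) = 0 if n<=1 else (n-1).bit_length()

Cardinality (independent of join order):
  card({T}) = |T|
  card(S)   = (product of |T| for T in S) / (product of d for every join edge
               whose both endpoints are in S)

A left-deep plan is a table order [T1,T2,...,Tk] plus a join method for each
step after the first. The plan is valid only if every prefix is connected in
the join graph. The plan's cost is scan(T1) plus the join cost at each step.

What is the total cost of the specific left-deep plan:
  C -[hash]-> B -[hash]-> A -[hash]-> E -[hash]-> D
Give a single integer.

step 1: scan C: cost=250, card=250
step 2: join B via hash
    card(P join B) = 250*100/(25) = 1000
    cost = 250 + 2*100*7 + 250 = 1900
step 3: join A via hash
    card(P join A) = 1000*200/(50) = 4000
    cost = 1900 + 2*200*8 + 1000 = 6100
step 4: join E via hash
    card(P join E) = 4000*100/(50) = 8000
    cost = 6100 + 2*100*7 + 4000 = 11500
step 5: join D via hash
    card(P join D) = 8000*100/(100) = 8000
    cost = 11500 + 2*100*7 + 8000 = 20900

20900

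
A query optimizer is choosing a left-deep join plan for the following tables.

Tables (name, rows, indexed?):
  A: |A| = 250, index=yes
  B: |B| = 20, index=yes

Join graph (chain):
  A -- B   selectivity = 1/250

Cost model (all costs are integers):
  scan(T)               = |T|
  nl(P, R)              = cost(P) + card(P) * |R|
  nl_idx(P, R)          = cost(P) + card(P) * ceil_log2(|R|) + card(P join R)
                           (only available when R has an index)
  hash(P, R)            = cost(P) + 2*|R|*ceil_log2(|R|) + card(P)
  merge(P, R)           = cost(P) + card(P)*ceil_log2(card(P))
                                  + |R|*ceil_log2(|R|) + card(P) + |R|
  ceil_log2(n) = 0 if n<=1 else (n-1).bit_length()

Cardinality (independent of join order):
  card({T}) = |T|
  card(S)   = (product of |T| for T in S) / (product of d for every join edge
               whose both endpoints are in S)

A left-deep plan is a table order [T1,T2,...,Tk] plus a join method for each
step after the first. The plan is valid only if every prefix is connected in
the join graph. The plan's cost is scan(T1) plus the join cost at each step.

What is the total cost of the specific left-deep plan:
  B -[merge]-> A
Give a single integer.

step 1: scan B: cost=20, card=20
step 2: join A via merge
    card(P join A) = 20*250/(250) = 20
    cost = 20 + 20*5 + 250*8 + 20 + 250 = 2390

2390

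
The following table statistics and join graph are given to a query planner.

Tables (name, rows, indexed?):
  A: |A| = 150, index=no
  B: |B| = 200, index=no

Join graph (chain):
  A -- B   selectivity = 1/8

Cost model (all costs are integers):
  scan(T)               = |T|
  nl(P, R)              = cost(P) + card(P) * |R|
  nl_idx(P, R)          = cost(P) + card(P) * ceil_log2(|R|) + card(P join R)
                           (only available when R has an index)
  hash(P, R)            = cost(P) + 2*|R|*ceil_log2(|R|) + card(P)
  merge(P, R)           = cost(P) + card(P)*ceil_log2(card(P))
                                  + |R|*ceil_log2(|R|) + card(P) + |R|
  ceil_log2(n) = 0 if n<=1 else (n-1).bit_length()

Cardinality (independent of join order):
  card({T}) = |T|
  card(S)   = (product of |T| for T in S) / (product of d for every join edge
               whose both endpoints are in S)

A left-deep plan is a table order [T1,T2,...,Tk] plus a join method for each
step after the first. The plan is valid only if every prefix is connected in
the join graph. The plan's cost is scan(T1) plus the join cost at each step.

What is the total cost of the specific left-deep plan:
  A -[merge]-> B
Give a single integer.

step 1: scan A: cost=150, card=150
step 2: join B via merge
    card(P join B) = 150*200/(8) = 3750
    cost = 150 + 150*8 + 200*8 + 150 + 200 = 3300

3300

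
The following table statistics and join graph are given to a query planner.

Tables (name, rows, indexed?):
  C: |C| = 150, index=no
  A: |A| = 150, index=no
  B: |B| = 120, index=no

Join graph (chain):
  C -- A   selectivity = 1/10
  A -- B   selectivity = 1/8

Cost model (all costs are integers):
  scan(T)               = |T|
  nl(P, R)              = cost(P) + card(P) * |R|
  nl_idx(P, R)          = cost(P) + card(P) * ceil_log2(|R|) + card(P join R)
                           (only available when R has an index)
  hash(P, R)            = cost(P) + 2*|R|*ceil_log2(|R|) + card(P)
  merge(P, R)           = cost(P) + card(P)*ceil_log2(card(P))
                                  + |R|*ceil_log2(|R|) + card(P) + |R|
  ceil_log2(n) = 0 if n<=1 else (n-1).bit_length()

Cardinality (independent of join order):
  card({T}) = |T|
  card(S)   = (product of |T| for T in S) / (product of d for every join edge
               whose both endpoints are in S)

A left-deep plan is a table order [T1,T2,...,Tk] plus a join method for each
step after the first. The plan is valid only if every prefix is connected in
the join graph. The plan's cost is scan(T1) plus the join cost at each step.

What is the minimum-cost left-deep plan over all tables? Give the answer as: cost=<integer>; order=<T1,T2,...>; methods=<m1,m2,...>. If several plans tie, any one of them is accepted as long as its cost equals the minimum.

Selinger DP (subsets sized 1..n):
  {C}: scan cost=150, card=150
  {A}: scan cost=150, card=150
  {B}: scan cost=120, card=120
  {AC}: card=2250; try (C,hash)→2700, (A,hash)→2700, (C,merge)→2850, (A,merge)→2850, (C,nl)→22650, (A,nl)→22650; best=2700 via (C,hash)
  {AB}: card=2250; try (B,hash)→1980, (A,merge)→2430, (B,merge)→2460, (A,hash)→2640, (A,nl)→18120, (B,nl)→18150; best=1980 via (B,hash)
  {ABC}: card=33750; try (C,hash)→6630, (B,hash)→6630, (C,merge)→32580, (B,merge)→32910, (B,nl)→272700, (C,nl)→339480; best=6630 via (C,hash)

cost=6630; order=A,B,C; methods=hash,hash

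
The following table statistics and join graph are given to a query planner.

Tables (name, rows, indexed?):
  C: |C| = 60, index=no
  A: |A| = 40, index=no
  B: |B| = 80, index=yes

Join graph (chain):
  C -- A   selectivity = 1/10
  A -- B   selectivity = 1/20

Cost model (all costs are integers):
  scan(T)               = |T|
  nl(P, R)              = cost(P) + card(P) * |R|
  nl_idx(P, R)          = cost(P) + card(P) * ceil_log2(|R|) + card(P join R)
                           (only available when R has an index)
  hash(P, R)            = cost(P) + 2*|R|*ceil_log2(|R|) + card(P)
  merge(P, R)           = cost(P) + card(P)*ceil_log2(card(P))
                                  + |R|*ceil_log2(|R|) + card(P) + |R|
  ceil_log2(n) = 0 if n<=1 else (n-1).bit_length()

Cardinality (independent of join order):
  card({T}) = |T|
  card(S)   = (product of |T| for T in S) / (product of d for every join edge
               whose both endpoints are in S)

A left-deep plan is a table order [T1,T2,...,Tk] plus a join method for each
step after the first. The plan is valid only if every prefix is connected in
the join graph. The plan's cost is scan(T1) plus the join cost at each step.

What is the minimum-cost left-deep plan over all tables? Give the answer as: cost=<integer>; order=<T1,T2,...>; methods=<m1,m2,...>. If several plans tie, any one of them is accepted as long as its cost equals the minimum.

cost=1360; order=A,B,C; methods=nl_idx,hash

Selinger DP (subsets sized 1..n):
  {C}: scan cost=60, card=60
  {A}: scan cost=40, card=40
  {B}: scan cost=80, card=80
  {AC}: card=240; try (A,hash)→600, (C,merge)→740, (A,merge)→760, (C,hash)→800, (C,nl)→2440, (A,nl)→2460; best=600 via (A,hash)
  {AB}: card=160; try (B,nl_idx)→480, (A,hash)→640, (B,merge)→960, (A,merge)→1000, (B,hash)→1200, (B,nl)→3240 …(+1); best=480 via (B,nl_idx)
  {ABC}: card=960; try (C,hash)→1360, (B,hash)→1960, (C,merge)→2340, (B,nl_idx)→3240, (B,merge)→3400, (C,nl)→10080 …(+1); best=1360 via (C,hash)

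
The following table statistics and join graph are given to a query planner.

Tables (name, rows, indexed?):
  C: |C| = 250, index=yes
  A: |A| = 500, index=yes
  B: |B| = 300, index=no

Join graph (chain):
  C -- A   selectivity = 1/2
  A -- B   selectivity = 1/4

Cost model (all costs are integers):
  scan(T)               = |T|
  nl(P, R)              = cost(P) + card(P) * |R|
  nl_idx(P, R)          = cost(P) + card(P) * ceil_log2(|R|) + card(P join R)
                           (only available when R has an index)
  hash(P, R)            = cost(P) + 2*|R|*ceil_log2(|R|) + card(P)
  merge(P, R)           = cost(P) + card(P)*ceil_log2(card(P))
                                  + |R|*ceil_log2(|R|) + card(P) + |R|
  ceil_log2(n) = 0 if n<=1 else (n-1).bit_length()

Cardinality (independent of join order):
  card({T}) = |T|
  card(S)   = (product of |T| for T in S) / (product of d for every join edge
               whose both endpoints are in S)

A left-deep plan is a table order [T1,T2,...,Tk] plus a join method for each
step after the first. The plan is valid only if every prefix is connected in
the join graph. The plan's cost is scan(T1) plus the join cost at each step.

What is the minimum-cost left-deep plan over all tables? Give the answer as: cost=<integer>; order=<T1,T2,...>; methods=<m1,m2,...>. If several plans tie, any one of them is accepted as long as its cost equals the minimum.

Selinger DP (subsets sized 1..n):
  {C}: scan cost=250, card=250
  {A}: scan cost=500, card=500
  {B}: scan cost=300, card=300
  {AC}: card=62500; try (C,hash)→5000, (A,merge)→7500, (C,merge)→7750, (A,hash)→9500, (A,nl_idx)→65000, (C,nl_idx)→67000 …(+2); best=5000 via (C,hash)
  {AB}: card=37500; try (B,hash)→6400, (A,merge)→8300, (B,merge)→8500, (A,hash)→9600, (A,nl_idx)→40500, (A,nl)→150300 …(+1); best=6400 via (B,hash)
  {ABC}: card=4687500; try (C,hash)→47900, (B,hash)→72900, (C,merge)→646150, (B,merge)→1070500, (C,nl_idx)→4993900, (C,nl)→9381400 …(+1); best=47900 via (C,hash)

cost=47900; order=A,B,C; methods=hash,hash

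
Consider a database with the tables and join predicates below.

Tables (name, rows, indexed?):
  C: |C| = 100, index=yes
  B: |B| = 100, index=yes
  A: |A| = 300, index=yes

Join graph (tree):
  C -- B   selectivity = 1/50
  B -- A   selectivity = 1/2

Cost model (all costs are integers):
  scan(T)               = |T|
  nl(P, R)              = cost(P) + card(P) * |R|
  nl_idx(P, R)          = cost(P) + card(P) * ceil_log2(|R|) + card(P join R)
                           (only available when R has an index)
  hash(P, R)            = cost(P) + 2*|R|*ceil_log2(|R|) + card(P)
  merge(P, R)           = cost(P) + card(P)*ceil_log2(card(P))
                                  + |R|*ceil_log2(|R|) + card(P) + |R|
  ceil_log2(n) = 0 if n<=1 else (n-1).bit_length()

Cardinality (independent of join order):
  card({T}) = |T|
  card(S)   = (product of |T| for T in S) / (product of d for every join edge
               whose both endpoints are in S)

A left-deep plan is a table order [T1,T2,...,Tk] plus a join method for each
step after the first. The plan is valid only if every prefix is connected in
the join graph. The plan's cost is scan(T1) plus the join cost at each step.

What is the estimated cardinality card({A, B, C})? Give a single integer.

30000

Tables in S: A(300), B(100), C(100)
Edges inside S: C-B(d=50), B-A(d=2)
numerator = 300 * 100 * 100 = 3000000
denominator = 50 * 2 = 100
card(S) = 3000000 / 100 = 30000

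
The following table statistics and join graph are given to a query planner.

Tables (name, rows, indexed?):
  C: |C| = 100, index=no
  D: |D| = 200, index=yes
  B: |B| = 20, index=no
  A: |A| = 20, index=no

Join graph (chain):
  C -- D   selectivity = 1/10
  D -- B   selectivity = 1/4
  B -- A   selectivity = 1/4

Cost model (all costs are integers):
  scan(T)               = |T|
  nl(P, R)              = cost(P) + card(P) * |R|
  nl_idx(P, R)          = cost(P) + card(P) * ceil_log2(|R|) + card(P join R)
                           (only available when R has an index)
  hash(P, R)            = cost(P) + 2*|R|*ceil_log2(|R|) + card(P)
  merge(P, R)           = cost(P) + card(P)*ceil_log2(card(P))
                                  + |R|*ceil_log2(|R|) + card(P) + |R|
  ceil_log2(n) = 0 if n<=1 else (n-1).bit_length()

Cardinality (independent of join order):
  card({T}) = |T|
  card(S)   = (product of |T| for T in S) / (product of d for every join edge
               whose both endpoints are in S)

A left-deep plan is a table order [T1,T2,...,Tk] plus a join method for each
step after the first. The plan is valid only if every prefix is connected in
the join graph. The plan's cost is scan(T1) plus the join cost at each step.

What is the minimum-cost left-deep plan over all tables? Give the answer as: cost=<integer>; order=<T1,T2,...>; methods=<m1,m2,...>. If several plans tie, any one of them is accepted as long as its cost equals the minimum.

cost=8200; order=D,B,A,C; methods=hash,hash,hash

Selinger DP (subsets sized 1..n):
  {C}: scan cost=100, card=100
  {D}: scan cost=200, card=200
  {B}: scan cost=20, card=20
  {A}: scan cost=20, card=20
  {CD}: card=2000; try (C,hash)→1800, (D,merge)→2700, (C,merge)→2800, (D,nl_idx)→2900, (D,hash)→3400, (D,nl)→20100 …(+1); best=1800 via (C,hash)
  {BD}: card=1000; try (B,hash)→600, (D,nl_idx)→1180, (D,merge)→1940, (B,merge)→2120, (D,hash)→3240, (D,nl)→4020 …(+1); best=600 via (B,hash)
  {AB}: card=100; try (B,hash)→240, (A,hash)→240, (B,merge)→260, (A,merge)→260, (B,nl)→420, (A,nl)→420; best=240 via (B,hash)
  {BCD}: card=10000; try (C,hash)→3000, (B,hash)→4000, (C,merge)→12400, (B,merge)→25920, (B,nl)→41800, (C,nl)→100600; best=3000 via (C,hash)
  {ABD}: card=5000; try (A,hash)→1800, (D,merge)→2840, (D,hash)→3540, (D,nl_idx)→6040, (A,merge)→11720, (D,nl)→20240 …(+1); best=1800 via (A,hash)
  {ABCD}: card=50000; try (C,hash)→8200, (A,hash)→13200, (C,merge)→72600, (A,merge)→153120, (A,nl)→203000, (C,nl)→501800; best=8200 via (C,hash)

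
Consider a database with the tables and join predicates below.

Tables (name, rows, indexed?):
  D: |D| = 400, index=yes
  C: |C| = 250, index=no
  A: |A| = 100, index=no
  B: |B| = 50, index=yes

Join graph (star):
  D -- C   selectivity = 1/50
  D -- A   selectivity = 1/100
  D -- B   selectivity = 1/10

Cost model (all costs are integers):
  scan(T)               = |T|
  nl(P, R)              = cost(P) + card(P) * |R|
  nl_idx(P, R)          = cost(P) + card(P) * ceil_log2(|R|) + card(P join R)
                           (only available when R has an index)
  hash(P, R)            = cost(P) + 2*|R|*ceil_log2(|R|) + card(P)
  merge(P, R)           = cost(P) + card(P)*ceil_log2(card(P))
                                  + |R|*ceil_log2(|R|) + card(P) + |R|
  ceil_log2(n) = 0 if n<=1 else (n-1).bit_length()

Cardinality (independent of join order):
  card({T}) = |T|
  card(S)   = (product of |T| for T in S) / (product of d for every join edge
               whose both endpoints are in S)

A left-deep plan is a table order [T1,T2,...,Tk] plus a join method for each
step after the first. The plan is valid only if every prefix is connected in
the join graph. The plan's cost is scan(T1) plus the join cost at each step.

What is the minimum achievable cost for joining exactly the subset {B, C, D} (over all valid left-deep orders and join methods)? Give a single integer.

7100

Selinger DP over subsets of {B,C,D}:
  {D}: scan cost=400, card=400
  {C}: scan cost=250, card=250
  {B}: scan cost=50, card=50
  {CD}: card=2000; try (D,nl_idx)→4500, (C,hash)→4800, (D,merge)→6500, (C,merge)→6650, (D,hash)→7700, (D,nl)→100250 …(+1); best=4500 via (D,nl_idx)
  {BD}: card=2000; try (B,hash)→1400, (D,nl_idx)→2500, (D,merge)→4400, (B,merge)→4750, (B,nl_idx)→4800, (D,hash)→7300 …(+2); best=1400 via (B,hash)
  {BCD}: card=10000; try (B,hash)→7100, (C,hash)→7400, (B,nl_idx)→26500, (C,merge)→27650, (B,merge)→28850, (B,nl)→104500 …(+1); best=7100 via (B,hash)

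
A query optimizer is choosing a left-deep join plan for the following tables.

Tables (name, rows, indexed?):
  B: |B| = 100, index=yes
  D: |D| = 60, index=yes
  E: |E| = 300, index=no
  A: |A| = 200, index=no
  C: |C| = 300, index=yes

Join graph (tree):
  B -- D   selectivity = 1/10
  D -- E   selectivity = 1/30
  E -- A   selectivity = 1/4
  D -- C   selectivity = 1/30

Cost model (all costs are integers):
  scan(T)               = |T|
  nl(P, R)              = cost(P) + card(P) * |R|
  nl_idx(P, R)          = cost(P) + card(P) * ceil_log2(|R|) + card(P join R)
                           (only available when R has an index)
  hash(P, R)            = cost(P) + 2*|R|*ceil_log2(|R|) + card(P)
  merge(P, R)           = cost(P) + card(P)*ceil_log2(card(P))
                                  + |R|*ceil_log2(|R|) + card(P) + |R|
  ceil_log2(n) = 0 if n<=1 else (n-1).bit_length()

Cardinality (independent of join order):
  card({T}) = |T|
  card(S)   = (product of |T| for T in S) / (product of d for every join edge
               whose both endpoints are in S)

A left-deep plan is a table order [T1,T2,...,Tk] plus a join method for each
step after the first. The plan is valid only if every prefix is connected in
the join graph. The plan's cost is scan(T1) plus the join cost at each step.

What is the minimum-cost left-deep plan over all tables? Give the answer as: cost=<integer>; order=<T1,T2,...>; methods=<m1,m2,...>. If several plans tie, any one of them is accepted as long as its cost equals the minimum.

cost=77800; order=D,C,B,E,A; methods=nl_idx,hash,hash,hash

Selinger DP (subsets sized 1..n):
  {B}: scan cost=100, card=100
  {D}: scan cost=60, card=60
  {E}: scan cost=300, card=300
  {A}: scan cost=200, card=200
  {C}: scan cost=300, card=300
  {BD}: card=600; try (D,hash)→920, (B,nl_idx)→1080, (B,merge)→1280, (D,nl_idx)→1300, (D,merge)→1320, (B,hash)→1520 …(+2); best=920 via (D,hash)
  {DE}: card=600; try (D,hash)→1320, (D,nl_idx)→2700, (E,merge)→3480, (D,merge)→3720, (E,hash)→5520, (E,nl)→18060 …(+1); best=1320 via (D,hash)
  {CD}: card=600; try (C,nl_idx)→1200, (D,hash)→1320, (D,nl_idx)→2700, (C,merge)→3480, (D,merge)→3720, (C,hash)→5520 …(+2); best=1200 via (C,nl_idx)
  {AE}: card=15000; try (A,hash)→3800, (E,merge)→5000, (A,merge)→5100, (E,hash)→5800, (E,nl)→60200, (A,nl)→60300; best=3800 via (A,hash)
  {BDE}: card=6000; try (B,hash)→3320, (E,hash)→6920, (B,merge)→8720, (E,merge)→10520, (B,nl_idx)→11520, (B,nl)→61320 …(+1); best=3320 via (B,hash)
  {BCD}: card=6000; try (B,hash)→3200, (C,hash)→6920, (B,merge)→8600, (C,merge)→10520, (B,nl_idx)→11400, (C,nl_idx)→12320 …(+2); best=3200 via (B,hash)
  {ADE}: card=30000; try (A,hash)→5120, (A,merge)→9720, (D,hash)→19520, (A,nl)→121320, (D,nl_idx)→123800, (D,merge)→229220 …(+1); best=5120 via (A,hash)
  {CDE}: card=6000; try (E,hash)→7200, (C,hash)→7320, (E,merge)→10800, (C,merge)→10920, (C,nl_idx)→12720, (E,nl)→181200 …(+1); best=7200 via (E,hash)
  {ABDE}: card=300000; try (A,hash)→12520, (B,hash)→36520, (A,merge)→89120, (B,merge)→485920, (B,nl_idx)→515120, (A,nl)→1203320 …(+1); best=12520 via (A,hash)
  {BCDE}: card=60000; try (E,hash)→14600, (B,hash)→14600, (C,hash)→14720, (E,merge)→90200, (C,merge)→90320, (B,merge)→92000 …(+5); best=14600 via (E,hash)
  {ACDE}: card=300000; try (A,hash)→16400, (C,hash)→40520, (A,merge)→93000, (C,merge)→488120, (C,nl_idx)→575120, (A,nl)→1207200 …(+1); best=16400 via (A,hash)
  {ABCDE}: card=3000000; try (A,hash)→77800, (B,hash)→317800, (C,hash)→317920, (A,merge)→1036400, (B,nl_idx)→5116400, (C,nl_idx)→5712520 …(+5); best=77800 via (A,hash)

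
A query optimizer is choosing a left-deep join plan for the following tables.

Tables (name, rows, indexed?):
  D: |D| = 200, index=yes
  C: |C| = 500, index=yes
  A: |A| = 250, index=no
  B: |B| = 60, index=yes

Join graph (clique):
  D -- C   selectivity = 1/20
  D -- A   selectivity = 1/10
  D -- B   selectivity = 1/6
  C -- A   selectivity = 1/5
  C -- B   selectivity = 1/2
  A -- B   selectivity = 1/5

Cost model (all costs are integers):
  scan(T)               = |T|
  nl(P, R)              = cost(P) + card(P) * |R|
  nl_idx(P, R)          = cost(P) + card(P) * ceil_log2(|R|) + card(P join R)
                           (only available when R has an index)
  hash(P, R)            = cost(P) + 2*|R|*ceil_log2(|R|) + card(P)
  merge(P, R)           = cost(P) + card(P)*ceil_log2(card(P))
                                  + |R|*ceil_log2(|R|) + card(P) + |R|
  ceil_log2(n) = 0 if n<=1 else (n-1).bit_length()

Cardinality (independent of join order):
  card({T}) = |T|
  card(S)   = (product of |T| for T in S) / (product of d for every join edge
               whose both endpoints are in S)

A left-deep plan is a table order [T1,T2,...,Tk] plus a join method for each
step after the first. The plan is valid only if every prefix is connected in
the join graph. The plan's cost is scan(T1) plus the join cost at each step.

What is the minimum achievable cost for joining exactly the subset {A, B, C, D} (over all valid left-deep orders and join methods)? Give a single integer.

Selinger DP over subsets of {A,B,C,D}:
  {D}: scan cost=200, card=200
  {C}: scan cost=500, card=500
  {A}: scan cost=250, card=250
  {B}: scan cost=60, card=60
  {CD}: card=5000; try (D,hash)→4200, (C,merge)→7000, (C,nl_idx)→7000, (D,merge)→7300, (C,hash)→9400, (D,nl_idx)→9500 …(+2); best=4200 via (D,hash)
  {AD}: card=5000; try (D,hash)→3700, (A,merge)→4250, (D,merge)→4300, (A,hash)→4400, (D,nl_idx)→7250, (A,nl)→50200 …(+1); best=3700 via (D,hash)
  {BD}: card=2000; try (B,hash)→1120, (D,merge)→2280, (B,merge)→2420, (D,nl_idx)→2540, (D,hash)→3320, (B,nl_idx)→3400 …(+2); best=1120 via (B,hash)
  {AC}: card=25000; try (A,hash)→5000, (C,merge)→7500, (A,merge)→7750, (C,hash)→9500, (C,nl_idx)→27500, (C,nl)→125250 …(+1); best=5000 via (A,hash)
  {BC}: card=15000; try (B,hash)→1720, (C,merge)→5480, (B,merge)→5920, (C,hash)→9120, (C,nl_idx)→15600, (B,nl_idx)→18500 …(+2); best=1720 via (B,hash)
  {AB}: card=3000; try (B,hash)→1220, (A,merge)→2730, (B,merge)→2920, (A,hash)→4120, (B,nl_idx)→4750, (A,nl)→15060 …(+1); best=1220 via (B,hash)
  {ACD}: card=25000; try (A,hash)→13200, (C,hash)→17700, (D,hash)→33200, (C,nl_idx)→73700, (A,merge)→76450, (C,merge)→78700 …(+5); best=13200 via (A,hash)
  {BCD}: card=25000; try (B,hash)→9920, (C,hash)→12120, (D,hash)→19920, (C,merge)→30120, (C,nl_idx)→44120, (B,nl_idx)→59200 …(+6); best=9920 via (B,hash)
  {ABD}: card=10000; try (A,hash)→7120, (D,hash)→7420, (B,hash)→9420, (A,merge)→27370, (D,nl_idx)→35220, (D,merge)→42020 …(+5); best=7120 via (A,hash)
  {ABC}: card=150000; try (C,hash)→13220, (A,hash)→20720, (B,hash)→30720, (C,merge)→45220, (C,nl_idx)→178220, (A,merge)→228970 …(+5); best=13220 via (C,hash)
  {ABCD}: card=25000; try (C,hash)→26120, (B,hash)→38920, (A,hash)→38920, (C,nl_idx)→122120, (C,merge)→162120, (D,hash)→166420 …(+9); best=26120 via (C,hash)

26120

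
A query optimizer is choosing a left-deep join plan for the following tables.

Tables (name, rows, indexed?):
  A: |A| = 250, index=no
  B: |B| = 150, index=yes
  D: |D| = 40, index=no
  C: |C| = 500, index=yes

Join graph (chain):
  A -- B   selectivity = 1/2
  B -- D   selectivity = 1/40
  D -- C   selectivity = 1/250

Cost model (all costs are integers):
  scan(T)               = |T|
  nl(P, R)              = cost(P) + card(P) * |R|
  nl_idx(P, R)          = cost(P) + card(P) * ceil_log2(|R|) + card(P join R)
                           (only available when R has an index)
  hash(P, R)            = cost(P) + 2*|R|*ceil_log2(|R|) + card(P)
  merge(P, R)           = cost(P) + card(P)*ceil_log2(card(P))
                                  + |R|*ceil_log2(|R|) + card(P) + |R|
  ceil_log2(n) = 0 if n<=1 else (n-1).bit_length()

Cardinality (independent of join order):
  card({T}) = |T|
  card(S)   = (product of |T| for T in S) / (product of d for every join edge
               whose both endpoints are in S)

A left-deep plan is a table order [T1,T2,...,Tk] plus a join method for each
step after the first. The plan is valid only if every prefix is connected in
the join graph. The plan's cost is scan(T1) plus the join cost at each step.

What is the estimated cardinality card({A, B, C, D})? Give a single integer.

Tables in S: A(250), B(150), C(500), D(40)
Edges inside S: A-B(d=2), B-D(d=40), D-C(d=250)
numerator = 250 * 150 * 500 * 40 = 750000000
denominator = 2 * 40 * 250 = 20000
card(S) = 750000000 / 20000 = 37500

37500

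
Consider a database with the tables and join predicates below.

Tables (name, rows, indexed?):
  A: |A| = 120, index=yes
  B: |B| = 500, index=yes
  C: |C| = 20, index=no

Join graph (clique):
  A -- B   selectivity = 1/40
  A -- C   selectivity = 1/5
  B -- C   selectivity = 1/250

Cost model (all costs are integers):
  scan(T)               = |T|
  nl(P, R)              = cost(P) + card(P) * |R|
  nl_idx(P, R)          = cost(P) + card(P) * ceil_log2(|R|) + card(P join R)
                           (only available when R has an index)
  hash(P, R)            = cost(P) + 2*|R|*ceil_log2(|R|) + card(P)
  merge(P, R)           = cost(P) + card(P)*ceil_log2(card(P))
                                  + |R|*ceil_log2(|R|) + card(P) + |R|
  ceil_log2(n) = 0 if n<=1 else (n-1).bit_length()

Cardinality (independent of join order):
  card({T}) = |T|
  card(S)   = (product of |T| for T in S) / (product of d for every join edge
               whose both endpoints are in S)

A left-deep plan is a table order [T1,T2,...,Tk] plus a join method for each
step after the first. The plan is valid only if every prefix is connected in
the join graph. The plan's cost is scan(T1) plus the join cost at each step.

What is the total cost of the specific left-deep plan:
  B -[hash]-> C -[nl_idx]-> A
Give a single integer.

step 1: scan B: cost=500, card=500
step 2: join C via hash
    card(P join C) = 500*20/(250) = 40
    cost = 500 + 2*20*5 + 500 = 1200
step 3: join A via nl_idx
    card(P join A) = 40*120/(40*5) = 24
    cost = 1200 + 40*7 + 24 = 1504

1504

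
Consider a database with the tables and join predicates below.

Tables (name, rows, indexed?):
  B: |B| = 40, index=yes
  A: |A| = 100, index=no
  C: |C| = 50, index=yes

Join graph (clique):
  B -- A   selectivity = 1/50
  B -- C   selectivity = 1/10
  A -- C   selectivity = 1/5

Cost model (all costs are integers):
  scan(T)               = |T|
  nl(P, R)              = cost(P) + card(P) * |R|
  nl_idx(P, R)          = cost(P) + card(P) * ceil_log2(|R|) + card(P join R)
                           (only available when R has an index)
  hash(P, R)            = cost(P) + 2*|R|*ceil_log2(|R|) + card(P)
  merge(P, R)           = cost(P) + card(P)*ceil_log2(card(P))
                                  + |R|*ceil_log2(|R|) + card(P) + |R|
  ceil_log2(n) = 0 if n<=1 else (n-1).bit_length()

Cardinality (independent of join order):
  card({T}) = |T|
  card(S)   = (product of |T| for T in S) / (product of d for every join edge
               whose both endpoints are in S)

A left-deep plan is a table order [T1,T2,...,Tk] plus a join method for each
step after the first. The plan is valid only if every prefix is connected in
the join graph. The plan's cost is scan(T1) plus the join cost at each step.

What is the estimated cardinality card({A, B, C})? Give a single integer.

80

Tables in S: A(100), B(40), C(50)
Edges inside S: B-A(d=50), B-C(d=10), A-C(d=5)
numerator = 100 * 40 * 50 = 200000
denominator = 50 * 10 * 5 = 2500
card(S) = 200000 / 2500 = 80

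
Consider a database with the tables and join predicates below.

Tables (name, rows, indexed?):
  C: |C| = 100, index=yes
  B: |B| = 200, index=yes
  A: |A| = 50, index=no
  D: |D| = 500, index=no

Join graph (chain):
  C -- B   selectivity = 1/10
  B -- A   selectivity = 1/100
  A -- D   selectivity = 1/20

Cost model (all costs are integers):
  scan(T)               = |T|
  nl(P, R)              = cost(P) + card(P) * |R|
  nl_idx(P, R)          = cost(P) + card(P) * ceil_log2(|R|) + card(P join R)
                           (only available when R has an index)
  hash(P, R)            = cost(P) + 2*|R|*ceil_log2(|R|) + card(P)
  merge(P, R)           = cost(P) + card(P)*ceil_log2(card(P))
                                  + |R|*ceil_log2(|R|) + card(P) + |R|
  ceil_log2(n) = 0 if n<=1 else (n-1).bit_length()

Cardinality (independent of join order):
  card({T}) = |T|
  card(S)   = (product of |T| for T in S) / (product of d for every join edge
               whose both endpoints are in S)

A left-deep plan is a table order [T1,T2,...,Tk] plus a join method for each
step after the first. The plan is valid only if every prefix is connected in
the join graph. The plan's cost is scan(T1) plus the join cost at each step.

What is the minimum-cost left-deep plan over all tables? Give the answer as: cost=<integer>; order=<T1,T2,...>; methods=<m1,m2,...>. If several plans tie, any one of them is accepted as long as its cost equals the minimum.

cost=9950; order=D,A,B,C; methods=hash,hash,hash

Selinger DP (subsets sized 1..n):
  {C}: scan cost=100, card=100
  {B}: scan cost=200, card=200
  {A}: scan cost=50, card=50
  {D}: scan cost=500, card=500
  {BC}: card=2000; try (C,hash)→1800, (B,merge)→2700, (C,merge)→2800, (B,nl_idx)→2900, (B,hash)→3400, (C,nl_idx)→3600 …(+2); best=1800 via (C,hash)
  {AB}: card=100; try (B,nl_idx)→550, (A,hash)→1000, (B,merge)→2200, (A,merge)→2350, (B,hash)→3300, (B,nl)→10050 …(+1); best=550 via (B,nl_idx)
  {AD}: card=1250; try (A,hash)→1600, (D,merge)→5400, (A,merge)→5850, (D,hash)→9100, (D,nl)→25050, (A,nl)→25500; best=1600 via (A,hash)
  {ABC}: card=1000; try (C,hash)→2050, (C,merge)→2150, (C,nl_idx)→2250, (A,hash)→4400, (C,nl)→10550, (A,merge)→26150 …(+1); best=2050 via (C,hash)
  {ABD}: card=2500; try (B,hash)→6050, (D,merge)→6350, (D,hash)→9650, (B,nl_idx)→14100, (B,merge)→18400, (D,nl)→50550 …(+1); best=6050 via (B,hash)
  {ABCD}: card=25000; try (C,hash)→9950, (D,hash)→12050, (D,merge)→18050, (C,merge)→39350, (C,nl_idx)→48550, (C,nl)→256050 …(+1); best=9950 via (C,hash)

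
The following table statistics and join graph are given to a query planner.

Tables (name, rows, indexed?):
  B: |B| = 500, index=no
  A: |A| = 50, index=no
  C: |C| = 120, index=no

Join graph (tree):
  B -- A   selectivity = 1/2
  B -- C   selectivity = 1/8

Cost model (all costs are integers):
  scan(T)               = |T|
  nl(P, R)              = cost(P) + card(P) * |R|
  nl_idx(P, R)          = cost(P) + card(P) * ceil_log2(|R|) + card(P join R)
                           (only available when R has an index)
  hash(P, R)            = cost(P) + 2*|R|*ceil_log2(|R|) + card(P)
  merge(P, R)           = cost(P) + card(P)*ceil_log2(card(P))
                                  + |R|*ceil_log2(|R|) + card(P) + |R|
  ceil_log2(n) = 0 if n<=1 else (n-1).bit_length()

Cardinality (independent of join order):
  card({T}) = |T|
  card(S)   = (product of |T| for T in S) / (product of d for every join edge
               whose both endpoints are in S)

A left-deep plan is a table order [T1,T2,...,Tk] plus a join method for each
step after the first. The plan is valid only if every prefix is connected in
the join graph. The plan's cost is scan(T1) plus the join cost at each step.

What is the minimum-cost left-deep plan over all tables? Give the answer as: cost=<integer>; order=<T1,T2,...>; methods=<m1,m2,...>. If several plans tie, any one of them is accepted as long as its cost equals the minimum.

Selinger DP (subsets sized 1..n):
  {B}: scan cost=500, card=500
  {A}: scan cost=50, card=50
  {C}: scan cost=120, card=120
  {AB}: card=12500; try (A,hash)→1600, (B,merge)→5400, (A,merge)→5850, (B,hash)→9100, (B,nl)→25050, (A,nl)→25500; best=1600 via (A,hash)
  {BC}: card=7500; try (C,hash)→2680, (B,merge)→6080, (C,merge)→6460, (B,hash)→9240, (B,nl)→60120, (C,nl)→60500; best=2680 via (C,hash)
  {ABC}: card=187500; try (A,hash)→10780, (C,hash)→15780, (A,merge)→108030, (C,merge)→190060, (A,nl)→377680, (C,nl)→1501600; best=10780 via (A,hash)

cost=10780; order=B,C,A; methods=hash,hash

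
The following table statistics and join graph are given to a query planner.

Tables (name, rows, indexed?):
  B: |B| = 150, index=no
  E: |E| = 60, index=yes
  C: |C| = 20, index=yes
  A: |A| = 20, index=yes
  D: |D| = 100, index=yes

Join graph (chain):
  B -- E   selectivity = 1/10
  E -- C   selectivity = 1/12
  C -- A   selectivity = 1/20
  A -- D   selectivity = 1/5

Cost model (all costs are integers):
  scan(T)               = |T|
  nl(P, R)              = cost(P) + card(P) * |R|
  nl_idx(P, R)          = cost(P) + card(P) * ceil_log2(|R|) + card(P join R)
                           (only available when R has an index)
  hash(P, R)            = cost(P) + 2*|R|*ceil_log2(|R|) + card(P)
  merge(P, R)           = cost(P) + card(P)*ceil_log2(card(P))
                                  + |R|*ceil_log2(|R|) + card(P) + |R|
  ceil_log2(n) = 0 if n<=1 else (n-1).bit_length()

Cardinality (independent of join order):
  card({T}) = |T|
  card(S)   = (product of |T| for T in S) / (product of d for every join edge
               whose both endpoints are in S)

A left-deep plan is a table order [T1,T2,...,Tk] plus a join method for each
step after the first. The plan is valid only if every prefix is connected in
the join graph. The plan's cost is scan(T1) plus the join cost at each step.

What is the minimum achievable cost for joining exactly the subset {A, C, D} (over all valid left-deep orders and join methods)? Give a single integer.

Selinger DP over subsets of {A,C,D}:
  {C}: scan cost=20, card=20
  {A}: scan cost=20, card=20
  {D}: scan cost=100, card=100
  {AC}: card=20; try (C,nl_idx)→140, (A,nl_idx)→140, (C,hash)→240, (A,hash)→240, (C,merge)→260, (A,merge)→260 …(+2); best=140 via (C,nl_idx)
  {AD}: card=400; try (A,hash)→400, (D,nl_idx)→560, (D,merge)→940, (A,nl_idx)→1000, (A,merge)→1020, (D,hash)→1440 …(+2); best=400 via (A,hash)
  {ACD}: card=400; try (D,nl_idx)→680, (C,hash)→1000, (D,merge)→1060, (D,hash)→1560, (D,nl)→2140, (C,nl_idx)→2800 …(+2); best=680 via (D,nl_idx)

680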